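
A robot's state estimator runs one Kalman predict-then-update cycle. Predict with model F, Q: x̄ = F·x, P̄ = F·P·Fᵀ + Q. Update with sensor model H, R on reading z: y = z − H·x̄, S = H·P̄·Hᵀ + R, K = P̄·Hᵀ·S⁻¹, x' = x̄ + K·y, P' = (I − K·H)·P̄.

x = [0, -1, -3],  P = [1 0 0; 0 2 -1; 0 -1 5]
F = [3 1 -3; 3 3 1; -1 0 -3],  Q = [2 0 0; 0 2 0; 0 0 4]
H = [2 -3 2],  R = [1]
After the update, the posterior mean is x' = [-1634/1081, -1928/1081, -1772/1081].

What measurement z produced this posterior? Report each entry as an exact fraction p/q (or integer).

z = [-1]

x̄ = F·x = [8, -6, 9]
P̄ = F·P·Fᵀ + Q = [64 8 45; 8 28 -9; 45 -9 50]
S = H·P̄·Hᵀ + R = [1081]
K = P̄·Hᵀ·S⁻¹ = [194/1081; -86/1081; 217/1081]
x' − x̄ = [-10282/1081, 4558/1081, -11501/1081] = K·y
y = (KᵀK)⁻¹·Kᵀ·(x' − x̄) = [-53]
z = y + H·x̄ = [-53] + [52] = [-1]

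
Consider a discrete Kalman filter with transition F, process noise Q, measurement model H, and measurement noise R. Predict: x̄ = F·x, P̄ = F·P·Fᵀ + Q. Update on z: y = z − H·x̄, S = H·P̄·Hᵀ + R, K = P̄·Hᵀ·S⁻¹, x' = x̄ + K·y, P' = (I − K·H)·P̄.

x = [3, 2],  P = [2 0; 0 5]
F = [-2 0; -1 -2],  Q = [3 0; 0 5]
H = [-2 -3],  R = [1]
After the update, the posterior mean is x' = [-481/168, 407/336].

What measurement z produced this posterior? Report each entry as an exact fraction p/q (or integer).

x̄ = F·x = [-6, -7]
P̄ = F·P·Fᵀ + Q = [11 4; 4 27]
S = H·P̄·Hᵀ + R = [336]
K = P̄·Hᵀ·S⁻¹ = [-17/168; -89/336]
x' − x̄ = [527/168, 2759/336] = K·y
y = (KᵀK)⁻¹·Kᵀ·(x' − x̄) = [-31]
z = y + H·x̄ = [-31] + [33] = [2]

z = [2]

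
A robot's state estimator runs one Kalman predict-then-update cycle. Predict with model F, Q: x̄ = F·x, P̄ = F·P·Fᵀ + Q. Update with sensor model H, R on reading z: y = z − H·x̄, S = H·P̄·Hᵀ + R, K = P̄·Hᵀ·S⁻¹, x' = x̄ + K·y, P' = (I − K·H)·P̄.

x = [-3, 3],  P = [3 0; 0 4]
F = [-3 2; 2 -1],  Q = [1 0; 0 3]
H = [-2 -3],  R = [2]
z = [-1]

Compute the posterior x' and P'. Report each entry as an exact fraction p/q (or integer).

x' = [535/37, -343/37]
P' = [1528/37 -1012/37; -1012/37 678/37]

x̄ = F·x = [15, -9]
P̄ = F·P·Fᵀ + Q = [44 -26; -26 19]
y = z − H·x̄ = [2]
S = H·P̄·Hᵀ + R = [37]
K = P̄·Hᵀ·S⁻¹ = [-10/37; -5/37]
x' = x̄ + K·y = [535/37, -343/37]
P' = (I − K·H)·P̄ = [1528/37 -1012/37; -1012/37 678/37]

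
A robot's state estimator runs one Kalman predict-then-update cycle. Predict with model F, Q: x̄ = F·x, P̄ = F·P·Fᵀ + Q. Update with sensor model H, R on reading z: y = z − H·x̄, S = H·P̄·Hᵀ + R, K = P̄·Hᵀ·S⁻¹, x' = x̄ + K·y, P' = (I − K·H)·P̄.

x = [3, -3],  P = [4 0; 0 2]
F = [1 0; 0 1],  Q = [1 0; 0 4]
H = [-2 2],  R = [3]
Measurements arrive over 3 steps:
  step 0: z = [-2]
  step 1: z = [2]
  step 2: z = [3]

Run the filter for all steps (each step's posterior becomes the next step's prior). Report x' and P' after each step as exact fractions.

step 0: x̄ = F·x = [3, -3]
step 0: P̄ = F·P·Fᵀ + Q = [5 0; 0 6]
step 0: y = z − H·x̄ = [10]
step 0: S = H·P̄·Hᵀ + R = [47]
step 0: K = P̄·Hᵀ·S⁻¹ = [-10/47; 12/47]
step 0: x' = x̄ + K·y = [41/47, -21/47]
step 0: P' = (I − K·H)·P̄ = [135/47 120/47; 120/47 138/47]
step 1: x̄ = F·x = [41/47, -21/47]
step 1: P̄ = F·P·Fᵀ + Q = [182/47 120/47; 120/47 326/47]
step 1: y = z − H·x̄ = [218/47]
step 1: S = H·P̄·Hᵀ + R = [1213/47]
step 1: K = P̄·Hᵀ·S⁻¹ = [-124/1213; 412/1213]
step 1: x' = x̄ + K·y = [483/1213, 1369/1213]
step 1: P' = (I − K·H)·P̄ = [4370/1213 4184/1213; 4184/1213 4802/1213]
step 2: x̄ = F·x = [483/1213, 1369/1213]
step 2: P̄ = F·P·Fᵀ + Q = [5583/1213 4184/1213; 4184/1213 9654/1213]
step 2: y = z − H·x̄ = [1867/1213]
step 2: S = H·P̄·Hᵀ + R = [31115/1213]
step 2: K = P̄·Hᵀ·S⁻¹ = [-2798/31115; 2188/6223]
step 2: x' = x̄ + K·y = [8083/31115, 10391/6223]
step 2: P' = (I − K·H)·P̄ = [136757/31115 26512/6223; 26512/6223 29794/6223]

step 0: x' = [41/47, -21/47], P' = [135/47 120/47; 120/47 138/47]
step 1: x' = [483/1213, 1369/1213], P' = [4370/1213 4184/1213; 4184/1213 4802/1213]
step 2: x' = [8083/31115, 10391/6223], P' = [136757/31115 26512/6223; 26512/6223 29794/6223]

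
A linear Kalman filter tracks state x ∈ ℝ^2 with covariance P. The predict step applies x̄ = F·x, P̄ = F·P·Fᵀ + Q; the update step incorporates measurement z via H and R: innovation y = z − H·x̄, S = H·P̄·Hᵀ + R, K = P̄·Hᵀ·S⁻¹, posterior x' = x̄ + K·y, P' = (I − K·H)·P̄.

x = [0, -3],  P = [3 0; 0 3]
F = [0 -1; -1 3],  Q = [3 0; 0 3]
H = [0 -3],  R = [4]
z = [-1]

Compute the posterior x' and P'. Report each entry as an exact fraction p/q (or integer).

x' = [21/43, 9/43]
P' = [1077/301 -36/301; -36/301 132/301]

x̄ = F·x = [3, -9]
P̄ = F·P·Fᵀ + Q = [6 -9; -9 33]
y = z − H·x̄ = [-28]
S = H·P̄·Hᵀ + R = [301]
K = P̄·Hᵀ·S⁻¹ = [27/301; -99/301]
x' = x̄ + K·y = [21/43, 9/43]
P' = (I − K·H)·P̄ = [1077/301 -36/301; -36/301 132/301]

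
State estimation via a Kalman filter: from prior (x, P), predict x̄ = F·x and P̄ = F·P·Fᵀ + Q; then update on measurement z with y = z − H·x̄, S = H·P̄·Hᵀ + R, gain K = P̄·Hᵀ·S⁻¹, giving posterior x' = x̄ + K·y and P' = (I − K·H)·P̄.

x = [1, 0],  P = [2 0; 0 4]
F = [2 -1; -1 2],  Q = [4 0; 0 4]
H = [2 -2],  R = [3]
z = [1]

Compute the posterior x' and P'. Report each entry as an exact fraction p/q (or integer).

x̄ = F·x = [2, -1]
P̄ = F·P·Fᵀ + Q = [16 -12; -12 22]
y = z − H·x̄ = [-5]
S = H·P̄·Hᵀ + R = [251]
K = P̄·Hᵀ·S⁻¹ = [56/251; -68/251]
x' = x̄ + K·y = [222/251, 89/251]
P' = (I − K·H)·P̄ = [880/251 796/251; 796/251 898/251]

x' = [222/251, 89/251]
P' = [880/251 796/251; 796/251 898/251]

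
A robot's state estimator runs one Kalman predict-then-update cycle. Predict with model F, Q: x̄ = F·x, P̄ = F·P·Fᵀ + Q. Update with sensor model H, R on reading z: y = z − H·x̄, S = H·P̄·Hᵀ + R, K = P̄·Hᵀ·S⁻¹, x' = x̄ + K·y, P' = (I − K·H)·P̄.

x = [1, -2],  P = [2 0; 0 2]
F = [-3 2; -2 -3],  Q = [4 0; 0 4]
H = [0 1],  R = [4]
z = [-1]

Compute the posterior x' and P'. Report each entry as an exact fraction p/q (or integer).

x̄ = F·x = [-7, 4]
P̄ = F·P·Fᵀ + Q = [30 0; 0 30]
y = z − H·x̄ = [-5]
S = H·P̄·Hᵀ + R = [34]
K = P̄·Hᵀ·S⁻¹ = [0; 15/17]
x' = x̄ + K·y = [-7, -7/17]
P' = (I − K·H)·P̄ = [30 0; 0 60/17]

x' = [-7, -7/17]
P' = [30 0; 0 60/17]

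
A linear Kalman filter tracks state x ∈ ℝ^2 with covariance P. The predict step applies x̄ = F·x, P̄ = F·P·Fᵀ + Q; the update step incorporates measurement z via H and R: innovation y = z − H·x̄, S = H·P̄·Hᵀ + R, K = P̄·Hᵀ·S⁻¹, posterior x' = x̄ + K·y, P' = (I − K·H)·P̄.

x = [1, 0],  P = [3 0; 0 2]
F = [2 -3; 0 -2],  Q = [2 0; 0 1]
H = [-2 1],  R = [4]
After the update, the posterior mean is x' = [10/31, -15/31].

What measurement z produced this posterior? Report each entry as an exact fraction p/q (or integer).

z = [-1]

x̄ = F·x = [2, 0]
P̄ = F·P·Fᵀ + Q = [32 12; 12 9]
S = H·P̄·Hᵀ + R = [93]
K = P̄·Hᵀ·S⁻¹ = [-52/93; -5/31]
x' − x̄ = [-52/31, -15/31] = K·y
y = (KᵀK)⁻¹·Kᵀ·(x' − x̄) = [3]
z = y + H·x̄ = [3] + [-4] = [-1]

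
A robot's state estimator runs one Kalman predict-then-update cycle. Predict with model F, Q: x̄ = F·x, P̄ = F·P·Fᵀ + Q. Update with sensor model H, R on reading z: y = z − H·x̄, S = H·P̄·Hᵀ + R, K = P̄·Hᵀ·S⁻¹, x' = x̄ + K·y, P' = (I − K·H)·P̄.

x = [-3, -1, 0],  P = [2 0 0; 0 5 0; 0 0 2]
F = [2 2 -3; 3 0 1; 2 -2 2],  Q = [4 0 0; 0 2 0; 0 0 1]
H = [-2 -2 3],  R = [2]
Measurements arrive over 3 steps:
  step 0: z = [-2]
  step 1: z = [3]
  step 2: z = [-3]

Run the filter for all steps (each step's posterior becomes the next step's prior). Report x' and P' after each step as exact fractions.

step 0: x̄ = F·x = [-8, -9, -4]
step 0: P̄ = F·P·Fᵀ + Q = [50 6 -24; 6 22 16; -24 16 37]
step 0: y = z − H·x̄ = [-24]
step 0: S = H·P̄·Hᵀ + R = [767]
step 0: K = P̄·Hᵀ·S⁻¹ = [-184/767; -8/767; 127/767]
step 0: x' = x̄ + K·y = [-1720/767, -6711/767, -6116/767]
step 0: P' = (I − K·H)·P̄ = [4494/767 3130/767 4960/767; 3130/767 16810/767 13288/767; 4960/767 13288/767 12250/767]
step 1: x̄ = F·x = [1486/767, -11276/767, -2250/767]
step 1: P̄ = F·P·Fᵀ + Q = [4598/767 850/767 196/767; 850/767 83990/767 45788/767; 196/767 45788/767 43319/767]
step 1: y = z − H·x̄ = [-10529/767]
step 1: S = H·P̄·Hᵀ + R = [200749/767]
step 1: K = P̄·Hᵀ·S⁻¹ = [-10308/200749; -32316/200749; 37989/200749]
step 1: x' = x̄ + K·y = [530438/200749, -2507680/200749, -1110393/200749]
step 1: P' = (I − K·H)·P̄ = [1064914/200749 -211834/200749 561848/200749; -211834/200749 20621362/200749 13584808/200749; 561848/200749 13584808/200749 9456430/200749]
step 2: x̄ = F·x = [-623305/200749, 480921/200749, 3855450/200749]
step 2: P̄ = F·P·Fᵀ + Q = [1201426/200749 -14130/200749 -239988/200749; -14130/200749 22813242/200749 3898516/200749; -239988/200749 3898516/200749 22282565/200749]
step 2: y = z − H·x̄ = [-12453365/200749]
step 2: S = H·P̄·Hᵀ + R = [252987879/200749]
step 2: K = P̄·Hᵀ·S⁻¹ = [-3094556/252987879; -11300892/84329293; 59530639/252987879]
step 2: x' = x̄ + K·y = [-593532095/252987879, 903067317/84329293, 1165760935/252987879]
step 2: P' = (I − K·H)·P̄ = [1466358182/252987879 -180139458/84329293 615230168/252987879; -180139458/84329293 7674728586/84329293 4988858824/84329293; 615230168/252987879 4988858824/84329293 10427558186/252987879]

step 0: x' = [-1720/767, -6711/767, -6116/767], P' = [4494/767 3130/767 4960/767; 3130/767 16810/767 13288/767; 4960/767 13288/767 12250/767]
step 1: x' = [530438/200749, -2507680/200749, -1110393/200749], P' = [1064914/200749 -211834/200749 561848/200749; -211834/200749 20621362/200749 13584808/200749; 561848/200749 13584808/200749 9456430/200749]
step 2: x' = [-593532095/252987879, 903067317/84329293, 1165760935/252987879], P' = [1466358182/252987879 -180139458/84329293 615230168/252987879; -180139458/84329293 7674728586/84329293 4988858824/84329293; 615230168/252987879 4988858824/84329293 10427558186/252987879]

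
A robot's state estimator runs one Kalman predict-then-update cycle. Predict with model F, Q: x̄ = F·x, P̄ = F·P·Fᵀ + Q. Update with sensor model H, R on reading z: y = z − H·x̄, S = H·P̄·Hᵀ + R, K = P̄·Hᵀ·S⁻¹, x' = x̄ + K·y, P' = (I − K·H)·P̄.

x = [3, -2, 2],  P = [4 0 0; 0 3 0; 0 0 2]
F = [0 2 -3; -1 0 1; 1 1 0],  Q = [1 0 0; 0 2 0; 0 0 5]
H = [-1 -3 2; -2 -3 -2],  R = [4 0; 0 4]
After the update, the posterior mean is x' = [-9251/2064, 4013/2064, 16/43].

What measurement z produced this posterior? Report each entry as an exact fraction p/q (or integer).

z = [-1, 2]

x̄ = F·x = [-10, -1, 1]
P̄ = F·P·Fᵀ + Q = [31 -6 6; -6 8 -4; 6 -4 12]
S = H·P̄·Hᵀ + R = [143 20; 20 176]
K = P̄·Hᵀ·S⁻¹ = [59/1548 -1997/6192; -281/1548 -13/6192; 10/43 -7/43]
x' − x̄ = [11389/2064, 6077/2064, -27/43] = K·y
y = (KᵀK)⁻¹·Kᵀ·(x' − x̄) = [-16, -19]
z = y + H·x̄ = [-16, -19] + [15, 21] = [-1, 2]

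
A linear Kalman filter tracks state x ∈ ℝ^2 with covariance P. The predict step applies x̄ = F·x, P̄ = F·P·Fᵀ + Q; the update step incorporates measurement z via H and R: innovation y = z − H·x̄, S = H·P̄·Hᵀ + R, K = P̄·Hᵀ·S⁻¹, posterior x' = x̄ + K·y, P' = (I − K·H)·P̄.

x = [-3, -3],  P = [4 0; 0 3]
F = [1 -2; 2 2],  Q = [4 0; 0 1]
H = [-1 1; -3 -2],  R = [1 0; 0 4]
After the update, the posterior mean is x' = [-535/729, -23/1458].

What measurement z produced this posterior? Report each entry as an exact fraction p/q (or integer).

x̄ = F·x = [3, -12]
P̄ = F·P·Fᵀ + Q = [20 -4; -4 29]
S = H·P̄·Hᵀ + R = [58 6; 6 252]
K = P̄·Hᵀ·S⁻¹ = [-478/1215 -718/3645; 716/1215 -1433/7290]
x' − x̄ = [-2722/729, 17473/1458] = K·y
y = (KᵀK)⁻¹·Kᵀ·(x' − x̄) = [16, -13]
z = y + H·x̄ = [16, -13] + [-15, 15] = [1, 2]

z = [1, 2]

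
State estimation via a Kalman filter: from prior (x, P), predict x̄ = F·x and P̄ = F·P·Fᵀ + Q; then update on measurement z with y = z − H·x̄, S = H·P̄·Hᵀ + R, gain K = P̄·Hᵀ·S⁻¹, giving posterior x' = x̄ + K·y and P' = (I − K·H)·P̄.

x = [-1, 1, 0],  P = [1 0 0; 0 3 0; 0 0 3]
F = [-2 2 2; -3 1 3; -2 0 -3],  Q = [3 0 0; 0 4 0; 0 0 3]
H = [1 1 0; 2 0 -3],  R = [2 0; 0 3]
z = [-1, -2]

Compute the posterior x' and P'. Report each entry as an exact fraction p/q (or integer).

x' = [721/10069, -23368/30207, 7693/10069]
P' = [36432/10069 -27730/10069 24189/10069; -27730/10069 115094/30207 -18539/10069; 24189/10069 -18539/10069 19371/10069]

x̄ = F·x = [4, 4, 2]
P̄ = F·P·Fᵀ + Q = [31 30 -14; 30 43 -21; -14 -21 34]
y = z − H·x̄ = [-9, -4]
S = H·P̄·Hᵀ + R = [136 227; 227 601]
K = P̄·Hᵀ·S⁻¹ = [4351/10069 99/10069; 15952/30207 157/30207; 2825/10069 -3245/10069]
x' = x̄ + K·y = [721/10069, -23368/30207, 7693/10069]
P' = (I − K·H)·P̄ = [36432/10069 -27730/10069 24189/10069; -27730/10069 115094/30207 -18539/10069; 24189/10069 -18539/10069 19371/10069]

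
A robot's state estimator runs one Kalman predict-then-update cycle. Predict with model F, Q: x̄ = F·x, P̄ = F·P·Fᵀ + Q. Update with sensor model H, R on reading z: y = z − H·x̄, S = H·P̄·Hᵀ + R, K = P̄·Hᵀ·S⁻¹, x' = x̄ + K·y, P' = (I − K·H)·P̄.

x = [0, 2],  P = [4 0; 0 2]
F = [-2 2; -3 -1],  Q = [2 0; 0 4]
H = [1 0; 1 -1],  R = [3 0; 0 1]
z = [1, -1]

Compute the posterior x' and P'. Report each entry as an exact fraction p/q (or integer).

x̄ = F·x = [4, -2]
P̄ = F·P·Fᵀ + Q = [26 20; 20 42]
y = z − H·x̄ = [-3, -7]
S = H·P̄·Hᵀ + R = [29 6; 6 29]
K = P̄·Hᵀ·S⁻¹ = [718/805 18/805; 712/805 -758/805]
x' = x̄ + K·y = [188/161, 312/161]
P' = (I − K·H)·P̄ = [2154/805 2136/805; 2136/805 2894/805]

x' = [188/161, 312/161]
P' = [2154/805 2136/805; 2136/805 2894/805]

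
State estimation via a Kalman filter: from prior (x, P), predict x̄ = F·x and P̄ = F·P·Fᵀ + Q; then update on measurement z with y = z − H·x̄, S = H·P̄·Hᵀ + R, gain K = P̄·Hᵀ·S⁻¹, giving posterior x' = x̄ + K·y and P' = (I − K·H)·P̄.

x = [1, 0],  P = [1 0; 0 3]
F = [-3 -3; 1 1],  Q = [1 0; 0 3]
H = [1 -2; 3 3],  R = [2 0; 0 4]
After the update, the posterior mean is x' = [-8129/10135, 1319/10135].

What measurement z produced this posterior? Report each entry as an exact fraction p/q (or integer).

x̄ = F·x = [-3, 1]
P̄ = F·P·Fᵀ + Q = [37 -12; -12 7]
S = H·P̄·Hᵀ + R = [115 105; 105 184]
K = P̄·Hᵀ·S⁻¹ = [3349/10135 444/2027; -3209/10135 201/2027]
x' − x̄ = [22276/10135, -8816/10135] = K·y
y = (KᵀK)⁻¹·Kᵀ·(x' − x̄) = [4, 4]
z = y + H·x̄ = [4, 4] + [-5, -6] = [-1, -2]

z = [-1, -2]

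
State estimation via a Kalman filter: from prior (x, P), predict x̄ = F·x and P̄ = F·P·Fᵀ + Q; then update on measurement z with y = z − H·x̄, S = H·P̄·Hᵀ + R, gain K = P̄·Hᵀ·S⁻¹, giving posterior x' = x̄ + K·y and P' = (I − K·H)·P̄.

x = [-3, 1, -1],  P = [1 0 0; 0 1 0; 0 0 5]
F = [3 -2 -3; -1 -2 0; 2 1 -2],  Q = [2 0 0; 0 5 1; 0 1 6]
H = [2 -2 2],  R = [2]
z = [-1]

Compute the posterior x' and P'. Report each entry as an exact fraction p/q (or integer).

x̄ = F·x = [-8, 1, -3]
P̄ = F·P·Fᵀ + Q = [60 1 34; 1 10 -3; 34 -3 31]
y = z − H·x̄ = [23]
S = H·P̄·Hᵀ + R = [694]
K = P̄·Hᵀ·S⁻¹ = [93/347; -12/347; 68/347]
x' = x̄ + K·y = [-637/347, 71/347, 523/347]
P' = (I − K·H)·P̄ = [3522/347 2579/347 -850/347; 2579/347 3182/347 591/347; -850/347 591/347 1509/347]

x' = [-637/347, 71/347, 523/347]
P' = [3522/347 2579/347 -850/347; 2579/347 3182/347 591/347; -850/347 591/347 1509/347]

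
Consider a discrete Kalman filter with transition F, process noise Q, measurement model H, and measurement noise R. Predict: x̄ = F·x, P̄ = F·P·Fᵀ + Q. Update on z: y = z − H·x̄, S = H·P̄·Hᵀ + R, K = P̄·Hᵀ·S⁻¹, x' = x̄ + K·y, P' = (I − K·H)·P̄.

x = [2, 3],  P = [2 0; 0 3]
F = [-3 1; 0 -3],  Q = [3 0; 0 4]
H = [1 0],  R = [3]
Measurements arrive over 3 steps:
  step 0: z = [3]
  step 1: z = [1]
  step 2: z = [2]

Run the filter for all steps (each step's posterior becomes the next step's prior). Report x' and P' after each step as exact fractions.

step 0: x' = [7/3, -11], P' = [8/3 -1; -1 28]
step 1: x' = [7/64, 345/64], P' = [183/64 -279/64; -279/64 7735/64]
step 2: x' = [5867/2860, -106251/11440], P' = [2109/715 -19287/2860; -19287/2860 2156431/11440]

step 0: x̄ = F·x = [-3, -9]
step 0: P̄ = F·P·Fᵀ + Q = [24 -9; -9 31]
step 0: y = z − H·x̄ = [6]
step 0: S = H·P̄·Hᵀ + R = [27]
step 0: K = P̄·Hᵀ·S⁻¹ = [8/9; -1/3]
step 0: x' = x̄ + K·y = [7/3, -11]
step 0: P' = (I − K·H)·P̄ = [8/3 -1; -1 28]
step 1: x̄ = F·x = [-18, 33]
step 1: P̄ = F·P·Fᵀ + Q = [61 -93; -93 256]
step 1: y = z − H·x̄ = [19]
step 1: S = H·P̄·Hᵀ + R = [64]
step 1: K = P̄·Hᵀ·S⁻¹ = [61/64; -93/64]
step 1: x' = x̄ + K·y = [7/64, 345/64]
step 1: P' = (I − K·H)·P̄ = [183/64 -279/64; -279/64 7735/64]
step 2: x̄ = F·x = [81/16, -1035/64]
step 2: P̄ = F·P·Fᵀ + Q = [703/4 -6429/16; -6429/16 69871/64]
step 2: y = z − H·x̄ = [-49/16]
step 2: S = H·P̄·Hᵀ + R = [715/4]
step 2: K = P̄·Hᵀ·S⁻¹ = [703/715; -6429/2860]
step 2: x' = x̄ + K·y = [5867/2860, -106251/11440]
step 2: P' = (I − K·H)·P̄ = [2109/715 -19287/2860; -19287/2860 2156431/11440]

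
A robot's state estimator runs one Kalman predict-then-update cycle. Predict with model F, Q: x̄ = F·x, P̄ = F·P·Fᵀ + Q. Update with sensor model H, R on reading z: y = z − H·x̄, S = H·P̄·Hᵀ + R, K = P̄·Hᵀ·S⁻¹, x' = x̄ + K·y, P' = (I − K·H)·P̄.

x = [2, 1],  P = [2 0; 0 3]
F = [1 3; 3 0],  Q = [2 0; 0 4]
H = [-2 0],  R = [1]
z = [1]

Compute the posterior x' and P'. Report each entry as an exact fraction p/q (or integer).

x̄ = F·x = [5, 6]
P̄ = F·P·Fᵀ + Q = [31 6; 6 22]
y = z − H·x̄ = [11]
S = H·P̄·Hᵀ + R = [125]
K = P̄·Hᵀ·S⁻¹ = [-62/125; -12/125]
x' = x̄ + K·y = [-57/125, 618/125]
P' = (I − K·H)·P̄ = [31/125 6/125; 6/125 2606/125]

x' = [-57/125, 618/125]
P' = [31/125 6/125; 6/125 2606/125]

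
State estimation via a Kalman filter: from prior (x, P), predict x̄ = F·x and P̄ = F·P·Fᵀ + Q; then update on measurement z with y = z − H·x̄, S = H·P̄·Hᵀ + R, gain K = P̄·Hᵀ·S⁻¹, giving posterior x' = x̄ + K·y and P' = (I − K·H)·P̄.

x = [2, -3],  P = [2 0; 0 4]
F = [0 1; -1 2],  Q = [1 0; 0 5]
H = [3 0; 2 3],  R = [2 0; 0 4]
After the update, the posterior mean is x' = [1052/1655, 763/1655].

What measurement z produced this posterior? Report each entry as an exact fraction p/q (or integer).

x̄ = F·x = [-3, -8]
P̄ = F·P·Fᵀ + Q = [5 8; 8 23]
S = H·P̄·Hᵀ + R = [47 102; 102 327]
K = P̄·Hᵀ·S⁻¹ = [479/1655 68/4965; -274/1655 1547/4965]
x' − x̄ = [6017/1655, 14003/1655] = K·y
y = (KᵀK)⁻¹·Kᵀ·(x' − x̄) = [11, 33]
z = y + H·x̄ = [11, 33] + [-9, -30] = [2, 3]

z = [2, 3]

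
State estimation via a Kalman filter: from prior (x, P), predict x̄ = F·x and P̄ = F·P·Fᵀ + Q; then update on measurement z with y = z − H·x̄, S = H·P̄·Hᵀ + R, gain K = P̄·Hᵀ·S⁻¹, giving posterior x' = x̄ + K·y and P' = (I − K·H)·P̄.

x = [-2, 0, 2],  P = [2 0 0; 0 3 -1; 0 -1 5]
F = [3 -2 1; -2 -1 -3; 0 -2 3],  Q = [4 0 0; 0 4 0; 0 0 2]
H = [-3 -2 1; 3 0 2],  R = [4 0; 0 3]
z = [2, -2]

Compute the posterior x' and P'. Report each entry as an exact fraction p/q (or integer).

x' = [-9558/4655, 53038/17689, 184396/88445]
P' = [614/245 -4910/931 -16248/4655; -4910/931 216162/17689 135858/17689; -16248/4655 135858/17689 493566/88445]

x̄ = F·x = [-4, -2, 6]
P̄ = F·P·Fᵀ + Q = [43 -26 35; -26 54 -42; 35 -42 71]
y = z − H·x̄ = [-20, -2]
S = H·P̄·Hᵀ + R = [324 -26; -26 1094]
K = P̄·Hᵀ·S⁻¹ = [-1073/9310 834/4655; -4149/17689 -2718/17689; 30561/176890 20332/88445]
x' = x̄ + K·y = [-9558/4655, 53038/17689, 184396/88445]
P' = (I − K·H)·P̄ = [614/245 -4910/931 -16248/4655; -4910/931 216162/17689 135858/17689; -16248/4655 135858/17689 493566/88445]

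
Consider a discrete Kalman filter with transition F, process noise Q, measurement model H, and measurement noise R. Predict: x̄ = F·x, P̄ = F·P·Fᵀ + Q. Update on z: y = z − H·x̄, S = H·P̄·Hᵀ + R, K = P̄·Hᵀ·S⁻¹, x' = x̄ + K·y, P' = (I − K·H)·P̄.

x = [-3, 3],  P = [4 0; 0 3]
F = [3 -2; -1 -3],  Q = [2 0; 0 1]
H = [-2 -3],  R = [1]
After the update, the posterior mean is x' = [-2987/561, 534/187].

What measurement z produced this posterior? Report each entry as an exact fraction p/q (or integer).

z = [2]

x̄ = F·x = [-15, -6]
P̄ = F·P·Fᵀ + Q = [50 6; 6 32]
S = H·P̄·Hᵀ + R = [561]
K = P̄·Hᵀ·S⁻¹ = [-118/561; -36/187]
x' − x̄ = [5428/561, 1656/187] = K·y
y = (KᵀK)⁻¹·Kᵀ·(x' − x̄) = [-46]
z = y + H·x̄ = [-46] + [48] = [2]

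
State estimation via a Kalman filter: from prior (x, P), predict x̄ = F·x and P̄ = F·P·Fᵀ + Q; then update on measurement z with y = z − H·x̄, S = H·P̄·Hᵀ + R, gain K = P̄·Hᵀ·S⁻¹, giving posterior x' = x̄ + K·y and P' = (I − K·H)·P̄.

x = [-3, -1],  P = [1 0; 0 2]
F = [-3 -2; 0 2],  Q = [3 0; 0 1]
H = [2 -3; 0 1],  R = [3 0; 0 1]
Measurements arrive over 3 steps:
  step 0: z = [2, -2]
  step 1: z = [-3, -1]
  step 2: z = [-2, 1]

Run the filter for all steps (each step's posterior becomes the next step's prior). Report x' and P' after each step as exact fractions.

step 0: x' = [565/751, -384/751], P' = [1452/751 672/751; 672/751 491/751]
step 1: x' = [-147117/54751, -45044/54751], P' = [601275/383257 244626/383257; 244626/383257 183221/383257]
step 2: x' = [19694263/30098219, 29393639/30098219], P' = [236553078/150491095 96330156/150491095; 96330156/150491095 71969807/150491095]

step 0: x̄ = F·x = [11, -2]
step 0: P̄ = F·P·Fᵀ + Q = [20 -8; -8 9]
step 0: y = z − H·x̄ = [-26, 0]
step 0: S = H·P̄·Hᵀ + R = [260 -43; -43 10]
step 0: K = P̄·Hᵀ·S⁻¹ = [296/751 672/751; -43/751 491/751]
step 0: x' = x̄ + K·y = [565/751, -384/751]
step 0: P' = (I − K·H)·P̄ = [1452/751 672/751; 672/751 491/751]
step 1: x̄ = F·x = [-927/751, -768/751]
step 1: P̄ = F·P·Fᵀ + Q = [25349/751 -5996/751; -5996/751 2715/751]
step 1: y = z − H·x̄ = [-2703/751, 17/751]
step 1: S = H·P̄·Hᵀ + R = [200036/751 -20137/751; -20137/751 3466/751]
step 1: K = P̄·Hᵀ·S⁻¹ = [156224/383257 244626/383257; -20137/383257 183221/383257]
step 1: x' = x̄ + K·y = [-147117/54751, -45044/54751]
step 1: P' = (I − K·H)·P̄ = [601275/383257 244626/383257; 244626/383257 183221/383257]
step 2: x̄ = F·x = [531439/54751, -90088/54751]
step 2: P̄ = F·P·Fᵀ + Q = [10229642/383257 -2200640/383257; -2200640/383257 1116141/383257]
step 2: y = z − H·x̄ = [-1442644/54751, 144839/54751]
step 2: S = H·P̄·Hᵀ + R = [78521288/383257 -7749703/383257; -7749703/383257 1499398/383257]
step 2: K = P̄·Hᵀ·S⁻¹ = [61371896/150491095 96330156/150491095; -7749703/150491095 71969807/150491095]
step 2: x' = x̄ + K·y = [19694263/30098219, 29393639/30098219]
step 2: P' = (I − K·H)·P̄ = [236553078/150491095 96330156/150491095; 96330156/150491095 71969807/150491095]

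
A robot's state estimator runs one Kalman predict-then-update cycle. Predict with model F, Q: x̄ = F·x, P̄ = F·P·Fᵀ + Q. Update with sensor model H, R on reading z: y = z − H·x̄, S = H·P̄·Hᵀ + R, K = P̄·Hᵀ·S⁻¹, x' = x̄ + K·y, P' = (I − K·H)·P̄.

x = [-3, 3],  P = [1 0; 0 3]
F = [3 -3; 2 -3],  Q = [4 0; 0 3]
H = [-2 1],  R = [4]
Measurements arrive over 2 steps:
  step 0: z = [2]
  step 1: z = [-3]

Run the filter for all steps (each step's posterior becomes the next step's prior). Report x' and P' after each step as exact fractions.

step 0: x' = [-295/66, -191/33], P' = [431/66 337/33; 337/33 610/33]
step 1: x' = [21605/3218, 17242/1609], P' = [49157/3218 44105/1609; 44105/1609 84014/1609]

step 0: x̄ = F·x = [-18, -15]
step 0: P̄ = F·P·Fᵀ + Q = [40 33; 33 34]
step 0: y = z − H·x̄ = [-19]
step 0: S = H·P̄·Hᵀ + R = [66]
step 0: K = P̄·Hᵀ·S⁻¹ = [-47/66; -16/33]
step 0: x' = x̄ + K·y = [-295/66, -191/33]
step 0: P' = (I − K·H)·P̄ = [431/66 337/33; 337/33 610/33]
step 1: x̄ = F·x = [87/22, 278/33]
step 1: P̄ = F·P·Fᵀ + Q = [997/22 576/11; 576/11 2407/33]
step 1: y = z − H·x̄ = [-116/33]
step 1: S = H·P̄·Hᵀ + R = [1609/33]
step 1: K = P̄·Hᵀ·S⁻¹ = [-1263/1609; -1049/1609]
step 1: x' = x̄ + K·y = [21605/3218, 17242/1609]
step 1: P' = (I − K·H)·P̄ = [49157/3218 44105/1609; 44105/1609 84014/1609]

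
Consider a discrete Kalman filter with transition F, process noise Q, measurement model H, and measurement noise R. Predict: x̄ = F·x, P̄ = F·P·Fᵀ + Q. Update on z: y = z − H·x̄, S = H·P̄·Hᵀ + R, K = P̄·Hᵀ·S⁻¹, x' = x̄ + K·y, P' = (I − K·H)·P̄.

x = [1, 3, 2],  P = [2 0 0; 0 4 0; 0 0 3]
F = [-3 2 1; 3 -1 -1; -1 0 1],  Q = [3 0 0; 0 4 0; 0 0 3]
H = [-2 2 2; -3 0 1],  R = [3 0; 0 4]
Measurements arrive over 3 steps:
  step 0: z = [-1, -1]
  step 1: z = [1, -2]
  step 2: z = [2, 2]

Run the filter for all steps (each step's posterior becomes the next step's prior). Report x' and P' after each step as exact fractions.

step 0: x' = [6433/11282, -27/5641, 2229/11282], P' = [13601/11282 -6938/5641 26847/11282; -6938/5641 21755/5641 -25210/5641; 26847/11282 -25210/5641 77417/11282]
step 1: x' = [1176197/4364144, 9442321/6546216, -10176215/13092432], P' = [3345265/4364144 -2601731/6546216 15141157/13092432; -2601731/6546216 2381285/1091036 -13608821/6546216; 15141157/13092432 -13608821/6546216 44621411/13092432]
step 2: x' = [-57652307439/79558919870, 31255407364/39779459935, -38102729421/79558919870], P' = [30514731061/39779459935 -15772453547/39779459935 45964801839/39779459935; -15772453547/39779459935 86324934119/39779459935 -82009028533/39779459935; 45964801839/39779459935 -82009028533/39779459935 134602464121/39779459935]

step 0: x̄ = F·x = [5, -2, 1]
step 0: P̄ = F·P·Fᵀ + Q = [40 -29 9; -29 29 -9; 9 -9 8]
step 0: y = z − H·x̄ = [11, 13]
step 0: S = H·P̄·Hᵀ + R = [399 340; 340 318]
step 0: K = P̄·Hᵀ·S⁻¹ = [-210/5641 -3489/11282; 2322/5641 -1099/5641; 50/5641 -781/11282]
step 0: x' = x̄ + K·y = [6433/11282, -27/5641, 2229/11282]
step 0: P' = (I − K·H)·P̄ = [13601/11282 -6938/5641 26847/11282; -6938/5641 21755/5641 -25210/5641; 26847/11282 -25210/5641 77417/11282]
step 1: x̄ = F·x = [-8589/5641, 8562/5641, -2102/5641]
step 1: P̄ = F·P·Fᵀ + Q = [105731/5641 -49694/5641 -31128/5641; -49694/5641 54899/5641 12856/5641; -31128/5641 12856/5641 35585/5641]
step 1: y = z − H·x̄ = [-24457/5641, -34947/5641]
step 1: S = H·P̄·Hᵀ + R = [1551207/5641 1278456/5641; 1278456/5641 1196496/5641]
step 1: K = P̄·Hᵀ·S⁻¹ = [-2725/545518 -3741557/13092432; 273385/818277 -1450907/6546216; 188551/1636554 -200515/13092432]
step 1: x' = x̄ + K·y = [1176197/4364144, 9442321/6546216, -10176215/13092432]
step 1: P' = (I − K·H)·P̄ = [3345265/4364144 -2601731/6546216 15141157/13092432; -2601731/6546216 2381285/1091036 -13608821/6546216; 15141157/13092432 -13608821/6546216 44621411/13092432]
step 2: x̄ = F·x = [1062956/818277, 312891/2182072, -6852403/6546216]
step 2: P̄ = F·P·Fᵀ + Q = [9452911/818277 -4151606/818277 -1866512/818277; -4151606/818277 8485605/1091036 1962503/3273108; -1866512/818277 1962503/3273108 5304349/1091036]
step 2: y = z − H·x̄ = [10481797/1636554, 45455779/6546216]
step 2: S = H·P̄·Hᵀ + R = [133706287/818277 105496973/818277; 105496973/818277 138035521/1091036]
step 2: K = P̄·Hᵀ·S⁻¹ = [-214921846/39779459935 -11394847836/39779459935; 13392239422/39779459935 -8672916973/39779459935; 4419089166/39779459935 -822985349/39779459935]
step 2: x' = x̄ + K·y = [-57652307439/79558919870, 31255407364/39779459935, -38102729421/79558919870]
step 2: P' = (I − K·H)·P̄ = [30514731061/39779459935 -15772453547/39779459935 45964801839/39779459935; -15772453547/39779459935 86324934119/39779459935 -82009028533/39779459935; 45964801839/39779459935 -82009028533/39779459935 134602464121/39779459935]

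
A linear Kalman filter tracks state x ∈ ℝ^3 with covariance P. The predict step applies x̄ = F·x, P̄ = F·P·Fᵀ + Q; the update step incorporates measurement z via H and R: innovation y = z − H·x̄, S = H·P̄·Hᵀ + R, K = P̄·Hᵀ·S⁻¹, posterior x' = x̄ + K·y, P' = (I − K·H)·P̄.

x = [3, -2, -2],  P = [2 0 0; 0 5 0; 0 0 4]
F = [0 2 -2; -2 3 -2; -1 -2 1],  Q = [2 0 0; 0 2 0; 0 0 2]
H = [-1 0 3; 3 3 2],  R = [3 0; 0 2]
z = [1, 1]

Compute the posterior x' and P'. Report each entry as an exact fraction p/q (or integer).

x' = [56200/28589, -64965/28589, 25329/28589]
P' = [371526/200123 -422190/200123 94860/200123; -422190/200123 550936/200123 -149384/200123; 94860/200123 -149384/200123 87488/200123]

x̄ = F·x = [0, -8, -1]
P̄ = F·P·Fᵀ + Q = [38 46 -28; 46 71 -34; -28 -34 28]
y = z − H·x̄ = [4, 27]
S = H·P̄·Hᵀ + R = [461 -586; -586 1179]
K = P̄·Hᵀ·S⁻¹ = [-28982/200123 18864/200123; -8654/200123 43735/200123; 55868/200123 5702/200123]
x' = x̄ + K·y = [56200/28589, -64965/28589, 25329/28589]
P' = (I − K·H)·P̄ = [371526/200123 -422190/200123 94860/200123; -422190/200123 550936/200123 -149384/200123; 94860/200123 -149384/200123 87488/200123]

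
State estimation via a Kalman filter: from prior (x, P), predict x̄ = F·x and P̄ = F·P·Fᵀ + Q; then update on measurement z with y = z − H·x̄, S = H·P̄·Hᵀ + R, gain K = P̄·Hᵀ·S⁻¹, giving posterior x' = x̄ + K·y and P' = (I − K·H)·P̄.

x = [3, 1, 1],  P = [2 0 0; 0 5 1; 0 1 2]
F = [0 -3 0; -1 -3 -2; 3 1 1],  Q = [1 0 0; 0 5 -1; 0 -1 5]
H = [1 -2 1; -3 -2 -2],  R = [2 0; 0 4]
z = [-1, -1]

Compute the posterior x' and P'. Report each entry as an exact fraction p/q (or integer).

x̄ = F·x = [-3, -8, 11]
P̄ = F·P·Fᵀ + Q = [46 51 -18; 51 72 -31; -18 -31 32]
y = z − H·x̄ = [-25, -4]
S = H·P̄·Hᵀ + R = [252 318; 318 982]
K = P̄·Hᵀ·S⁻¹ = [-1949/36585 -2323/12195; -23519/73170 -1649/12195; 14524/36585 -922/12195]
x' = x̄ + K·y = [-33154/36585, 42191/73170, 50399/36585]
P' = (I − K·H)·P̄ = [117008/36585 -13556/36585 -148018/36585; -13556/36585 13397/36585 16831/36585; -148018/36585 16831/36585 210728/36585]

x' = [-33154/36585, 42191/73170, 50399/36585]
P' = [117008/36585 -13556/36585 -148018/36585; -13556/36585 13397/36585 16831/36585; -148018/36585 16831/36585 210728/36585]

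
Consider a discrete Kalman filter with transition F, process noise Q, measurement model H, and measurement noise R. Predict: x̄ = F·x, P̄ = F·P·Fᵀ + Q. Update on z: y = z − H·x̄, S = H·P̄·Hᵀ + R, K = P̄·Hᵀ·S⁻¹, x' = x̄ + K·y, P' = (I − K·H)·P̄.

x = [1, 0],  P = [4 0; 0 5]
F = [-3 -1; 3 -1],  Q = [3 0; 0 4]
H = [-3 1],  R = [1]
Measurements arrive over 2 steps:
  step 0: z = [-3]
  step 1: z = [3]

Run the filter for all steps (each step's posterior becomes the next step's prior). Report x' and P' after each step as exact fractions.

step 0: x̄ = F·x = [-3, 3]
step 0: P̄ = F·P·Fᵀ + Q = [44 -31; -31 45]
step 0: y = z − H·x̄ = [-15]
step 0: S = H·P̄·Hᵀ + R = [628]
step 0: K = P̄·Hᵀ·S⁻¹ = [-163/628; 69/314]
step 0: x' = x̄ + K·y = [561/628, -93/314]
step 0: P' = (I − K·H)·P̄ = [1063/628 1513/314; 1513/314 2304/157]
step 1: x̄ = F·x = [-1497/628, 1869/628]
step 1: P̄ = F·P·Fᵀ + Q = [38823/628 -351/628; -351/628 3139/628]
step 1: y = z − H·x̄ = [-1119/157]
step 1: S = H·P̄·Hᵀ + R = [88820/157]
step 1: K = P̄·Hᵀ·S⁻¹ = [-5841/17764; 262/22205]
step 1: x' = x̄ + K·y = [-357/8882, 256869/88820]
step 1: P' = (I − K·H)·P̄ = [5817/8882 29061/17764; 29061/17764 436963/88820]

step 0: x' = [561/628, -93/314], P' = [1063/628 1513/314; 1513/314 2304/157]
step 1: x' = [-357/8882, 256869/88820], P' = [5817/8882 29061/17764; 29061/17764 436963/88820]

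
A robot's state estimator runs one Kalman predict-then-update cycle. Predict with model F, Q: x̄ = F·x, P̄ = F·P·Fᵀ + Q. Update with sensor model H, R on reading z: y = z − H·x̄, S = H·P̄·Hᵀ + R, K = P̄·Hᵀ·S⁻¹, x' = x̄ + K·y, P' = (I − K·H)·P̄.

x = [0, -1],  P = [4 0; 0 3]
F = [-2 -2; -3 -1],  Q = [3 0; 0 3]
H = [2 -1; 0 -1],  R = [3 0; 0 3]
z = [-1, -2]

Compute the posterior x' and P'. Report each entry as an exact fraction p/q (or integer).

x' = [32/57, 103/57]
P' = [299/209 298/209; 298/209 578/209]

x̄ = F·x = [2, 1]
P̄ = F·P·Fᵀ + Q = [31 30; 30 42]
y = z − H·x̄ = [-4, -1]
S = H·P̄·Hᵀ + R = [49 -18; -18 45]
K = P̄·Hᵀ·S⁻¹ = [100/209 -298/627; 6/209 -578/627]
x' = x̄ + K·y = [32/57, 103/57]
P' = (I − K·H)·P̄ = [299/209 298/209; 298/209 578/209]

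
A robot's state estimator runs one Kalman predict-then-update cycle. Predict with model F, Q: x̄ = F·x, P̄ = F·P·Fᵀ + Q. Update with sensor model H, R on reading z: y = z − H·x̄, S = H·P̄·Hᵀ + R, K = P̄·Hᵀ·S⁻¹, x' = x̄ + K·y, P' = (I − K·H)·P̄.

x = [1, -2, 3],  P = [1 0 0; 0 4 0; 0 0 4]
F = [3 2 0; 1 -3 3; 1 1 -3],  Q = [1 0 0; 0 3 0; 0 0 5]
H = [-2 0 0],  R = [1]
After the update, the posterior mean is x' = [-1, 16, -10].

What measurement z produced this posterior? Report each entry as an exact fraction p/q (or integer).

x̄ = F·x = [-1, 16, -10]
P̄ = F·P·Fᵀ + Q = [26 -21 11; -21 76 -47; 11 -47 46]
S = H·P̄·Hᵀ + R = [105]
K = P̄·Hᵀ·S⁻¹ = [-52/105; 2/5; -22/105]
x' − x̄ = [0, 0, 0] = K·y
y = (KᵀK)⁻¹·Kᵀ·(x' − x̄) = [0]
z = y + H·x̄ = [0] + [2] = [2]

z = [2]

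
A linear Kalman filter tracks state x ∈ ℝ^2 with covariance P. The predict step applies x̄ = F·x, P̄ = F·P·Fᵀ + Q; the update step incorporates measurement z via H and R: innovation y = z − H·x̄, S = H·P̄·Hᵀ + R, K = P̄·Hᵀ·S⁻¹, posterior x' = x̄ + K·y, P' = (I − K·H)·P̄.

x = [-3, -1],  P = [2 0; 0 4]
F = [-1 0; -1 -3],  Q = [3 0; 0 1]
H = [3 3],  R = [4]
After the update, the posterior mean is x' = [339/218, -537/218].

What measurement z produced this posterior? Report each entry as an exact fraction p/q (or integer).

x̄ = F·x = [3, 6]
P̄ = F·P·Fᵀ + Q = [5 2; 2 39]
S = H·P̄·Hᵀ + R = [436]
K = P̄·Hᵀ·S⁻¹ = [21/436; 123/436]
x' − x̄ = [-315/218, -1845/218] = K·y
y = (KᵀK)⁻¹·Kᵀ·(x' − x̄) = [-30]
z = y + H·x̄ = [-30] + [27] = [-3]

z = [-3]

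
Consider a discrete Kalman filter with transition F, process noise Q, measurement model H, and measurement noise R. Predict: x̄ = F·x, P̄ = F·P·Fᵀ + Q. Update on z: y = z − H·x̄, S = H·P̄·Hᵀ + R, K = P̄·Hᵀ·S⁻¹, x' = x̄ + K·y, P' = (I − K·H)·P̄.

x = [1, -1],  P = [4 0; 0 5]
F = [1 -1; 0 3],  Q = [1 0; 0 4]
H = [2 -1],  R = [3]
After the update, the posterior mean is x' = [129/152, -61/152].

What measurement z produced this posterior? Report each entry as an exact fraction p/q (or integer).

x̄ = F·x = [2, -3]
P̄ = F·P·Fᵀ + Q = [10 -15; -15 49]
S = H·P̄·Hᵀ + R = [152]
K = P̄·Hᵀ·S⁻¹ = [35/152; -79/152]
x' − x̄ = [-175/152, 395/152] = K·y
y = (KᵀK)⁻¹·Kᵀ·(x' − x̄) = [-5]
z = y + H·x̄ = [-5] + [7] = [2]

z = [2]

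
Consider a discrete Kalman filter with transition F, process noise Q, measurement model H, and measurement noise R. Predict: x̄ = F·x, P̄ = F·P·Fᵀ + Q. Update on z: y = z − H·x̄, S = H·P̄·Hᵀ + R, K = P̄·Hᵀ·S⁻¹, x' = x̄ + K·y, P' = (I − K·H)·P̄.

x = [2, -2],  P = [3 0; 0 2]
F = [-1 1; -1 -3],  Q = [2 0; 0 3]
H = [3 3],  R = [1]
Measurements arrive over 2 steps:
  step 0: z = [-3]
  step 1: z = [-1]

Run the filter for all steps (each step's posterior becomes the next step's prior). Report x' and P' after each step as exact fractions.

step 0: x̄ = F·x = [-4, 4]
step 0: P̄ = F·P·Fᵀ + Q = [7 -3; -3 24]
step 0: y = z − H·x̄ = [-3]
step 0: S = H·P̄·Hᵀ + R = [226]
step 0: K = P̄·Hᵀ·S⁻¹ = [6/113; 63/226]
step 0: x' = x̄ + K·y = [-470/113, 715/226]
step 0: P' = (I − K·H)·P̄ = [719/113 -717/113; -717/113 1455/226]
step 1: x̄ = F·x = [1655/226, -1205/226]
step 1: P̄ = F·P·Fᵀ + Q = [6213/226 -5795/226; -5795/226 6607/226]
step 1: y = z − H·x̄ = [-788/113]
step 1: S = H·P̄·Hᵀ + R = [5648/113]
step 1: K = P̄·Hᵀ·S⁻¹ = [627/5648; 609/2824]
step 1: x' = x̄ + K·y = [9247/1412, -2413/353]
step 1: P' = (I − K·H)·P̄ = [151791/5648 -75791/2824; -75791/2824 37997/1412]

step 0: x' = [-470/113, 715/226], P' = [719/113 -717/113; -717/113 1455/226]
step 1: x' = [9247/1412, -2413/353], P' = [151791/5648 -75791/2824; -75791/2824 37997/1412]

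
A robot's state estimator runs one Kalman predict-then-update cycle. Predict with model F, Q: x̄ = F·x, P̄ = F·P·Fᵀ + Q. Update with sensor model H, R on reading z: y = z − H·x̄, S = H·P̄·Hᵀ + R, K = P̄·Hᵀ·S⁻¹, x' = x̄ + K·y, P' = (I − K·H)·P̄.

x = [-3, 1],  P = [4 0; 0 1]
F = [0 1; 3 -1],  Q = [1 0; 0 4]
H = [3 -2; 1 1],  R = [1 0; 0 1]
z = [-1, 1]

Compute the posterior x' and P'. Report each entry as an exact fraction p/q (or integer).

x̄ = F·x = [1, -10]
P̄ = F·P·Fᵀ + Q = [2 -1; -1 41]
y = z − H·x̄ = [-24, 10]
S = H·P̄·Hᵀ + R = [195 -77; -77 42]
K = P̄·Hᵀ·S⁻¹ = [59/323 811/2261; -70/323 1255/2261]
x' = x̄ + K·y = [27/133, 100/133]
P' = (I − K·H)·P̄ = [407/2261 404/2261; 404/2261 851/2261]

x' = [27/133, 100/133]
P' = [407/2261 404/2261; 404/2261 851/2261]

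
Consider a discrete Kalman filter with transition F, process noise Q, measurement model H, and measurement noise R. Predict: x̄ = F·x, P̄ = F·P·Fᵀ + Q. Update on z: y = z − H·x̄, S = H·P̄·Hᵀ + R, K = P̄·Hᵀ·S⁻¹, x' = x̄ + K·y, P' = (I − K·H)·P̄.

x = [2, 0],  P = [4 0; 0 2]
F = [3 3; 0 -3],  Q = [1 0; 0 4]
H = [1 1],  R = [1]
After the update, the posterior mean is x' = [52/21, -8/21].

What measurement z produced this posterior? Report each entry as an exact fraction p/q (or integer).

x̄ = F·x = [6, 0]
P̄ = F·P·Fᵀ + Q = [55 -18; -18 22]
S = H·P̄·Hᵀ + R = [42]
K = P̄·Hᵀ·S⁻¹ = [37/42; 2/21]
x' − x̄ = [-74/21, -8/21] = K·y
y = (KᵀK)⁻¹·Kᵀ·(x' − x̄) = [-4]
z = y + H·x̄ = [-4] + [6] = [2]

z = [2]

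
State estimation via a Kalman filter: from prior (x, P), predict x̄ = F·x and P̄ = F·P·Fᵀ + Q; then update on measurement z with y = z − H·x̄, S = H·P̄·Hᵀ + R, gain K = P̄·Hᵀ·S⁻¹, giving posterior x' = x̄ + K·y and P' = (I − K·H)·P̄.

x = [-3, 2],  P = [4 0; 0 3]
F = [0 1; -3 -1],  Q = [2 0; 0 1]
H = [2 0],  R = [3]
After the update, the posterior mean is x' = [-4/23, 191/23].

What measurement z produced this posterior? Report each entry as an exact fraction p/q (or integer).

x̄ = F·x = [2, 7]
P̄ = F·P·Fᵀ + Q = [5 -3; -3 40]
S = H·P̄·Hᵀ + R = [23]
K = P̄·Hᵀ·S⁻¹ = [10/23; -6/23]
x' − x̄ = [-50/23, 30/23] = K·y
y = (KᵀK)⁻¹·Kᵀ·(x' − x̄) = [-5]
z = y + H·x̄ = [-5] + [4] = [-1]

z = [-1]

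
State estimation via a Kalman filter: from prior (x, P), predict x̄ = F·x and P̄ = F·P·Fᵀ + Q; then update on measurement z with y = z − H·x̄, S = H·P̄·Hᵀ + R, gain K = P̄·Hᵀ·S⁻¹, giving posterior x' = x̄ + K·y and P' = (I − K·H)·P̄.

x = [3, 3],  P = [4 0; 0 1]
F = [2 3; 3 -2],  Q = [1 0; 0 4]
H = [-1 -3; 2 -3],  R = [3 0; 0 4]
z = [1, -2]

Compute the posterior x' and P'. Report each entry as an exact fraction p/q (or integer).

x' = [-14761/34702, 144/17351]
P' = [12993/17351 1284/17351; 1284/17351 3412/17351]

x̄ = F·x = [15, 3]
P̄ = F·P·Fᵀ + Q = [26 18; 18 44]
y = z − H·x̄ = [25, -23]
S = H·P̄·Hᵀ + R = [533 290; 290 288]
K = P̄·Hᵀ·S⁻¹ = [-5615/17351 11067/34702; -3840/17351 -1917/17351]
x' = x̄ + K·y = [-14761/34702, 144/17351]
P' = (I − K·H)·P̄ = [12993/17351 1284/17351; 1284/17351 3412/17351]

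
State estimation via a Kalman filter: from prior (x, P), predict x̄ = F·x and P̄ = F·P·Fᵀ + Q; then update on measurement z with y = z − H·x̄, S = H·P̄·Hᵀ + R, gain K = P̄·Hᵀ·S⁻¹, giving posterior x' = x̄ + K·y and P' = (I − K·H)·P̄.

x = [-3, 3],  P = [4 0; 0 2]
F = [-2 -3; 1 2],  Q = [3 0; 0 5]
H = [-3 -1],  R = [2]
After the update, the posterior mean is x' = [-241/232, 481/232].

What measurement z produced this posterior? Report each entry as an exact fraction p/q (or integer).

x̄ = F·x = [-3, 3]
P̄ = F·P·Fᵀ + Q = [37 -20; -20 17]
S = H·P̄·Hᵀ + R = [232]
K = P̄·Hᵀ·S⁻¹ = [-91/232; 43/232]
x' − x̄ = [455/232, -215/232] = K·y
y = (KᵀK)⁻¹·Kᵀ·(x' − x̄) = [-5]
z = y + H·x̄ = [-5] + [6] = [1]

z = [1]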